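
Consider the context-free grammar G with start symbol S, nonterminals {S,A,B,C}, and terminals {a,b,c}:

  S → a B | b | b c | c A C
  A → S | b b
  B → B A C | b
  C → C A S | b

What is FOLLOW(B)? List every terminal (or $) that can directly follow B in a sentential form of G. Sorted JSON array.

FIRST iteration:
pass 1:
  A via A→b b: +{b}
  B via B→b: +{b}
  C via C→b: +{b}
  S via S→a B: +{a}
  S via S→b: +{b}
  S via S→c A C: +{c}
  FIRST(S)={a,b,c}  FIRST(A)={b}  FIRST(B)={b}  FIRST(C)={b}
pass 2:
  A via A→S: +{a,c}
  FIRST(S)={a,b,c}  FIRST(A)={a,b,c}  FIRST(B)={b}  FIRST(C)={b}
pass 3: done
  FIRST(S)={a,b,c}  FIRST(A)={a,b,c}  FIRST(B)={b}  FIRST(C)={b}

FOLLOW iteration:
seed FOLLOW(S) with $
[1]
  B→B A C: FOLLOW(B) ⊇ FIRST(A) = {a,b,c}; new: +{a,b,c}
  B→B A C: FOLLOW(A) ⊇ FIRST(C) = {b}; new: +{b}
  B→B A C: FOLLOW(C) ⊇ FOLLOW(B) ⊇ {a,b,c}; new: +{a,b,c}
  C→C A S: FOLLOW(A) ⊇ FIRST(S) = {a,b,c}; new: +{a,c}
  C→C A S: FOLLOW(S) ⊇ FOLLOW(C) ⊇ {a,b,c}; new: +{a,b,c}
  S→a B: FOLLOW(B) ⊇ FOLLOW(S) ⊇ {$,a,b,c}; new: +{$}
  S→c A C: FOLLOW(C) ⊇ FOLLOW(S) ⊇ {$,a,b,c}; new: +{$}
  S: {$,a,b,c}  A: {a,b,c}  B: {$,a,b,c}  C: {$,a,b,c}
[2] — fixpoint
  S: {$,a,b,c}  A: {a,b,c}  B: {$,a,b,c}  C: {$,a,b,c}

FOLLOW(B) = ["$", "a", "b", "c"]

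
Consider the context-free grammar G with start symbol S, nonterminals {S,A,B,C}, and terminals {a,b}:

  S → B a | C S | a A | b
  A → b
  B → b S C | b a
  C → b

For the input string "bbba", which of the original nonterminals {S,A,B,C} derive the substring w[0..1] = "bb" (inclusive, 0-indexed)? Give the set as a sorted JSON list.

CNF form of G:
  S -> B T1 | C S | T1 A | b
  A -> b
  B -> T0 T1 | T0 X2
  C -> b
  T0 -> b
  T1 -> a
  X2 -> S C

CYK table (by increasing span) (cells [i..j] with 0 ≤ i ≤ j ≤ 1 only):
  T[0,0] 'b' = {A,C,S,T0}  orig:{A,C,S}
  T[1,1] 'b' = {A,C,S,T0}  orig:{A,C,S}
  T[0,1] 'bb' = {S,X2}  orig:{S}

Original NTs in T[0,1] deriving "bb": ["S"]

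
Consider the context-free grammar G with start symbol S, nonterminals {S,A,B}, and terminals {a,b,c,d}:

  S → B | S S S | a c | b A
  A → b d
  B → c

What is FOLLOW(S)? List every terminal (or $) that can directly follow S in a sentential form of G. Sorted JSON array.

FIRST iteration:
round 1:
  A via A→b d: +{b}
  B via B→c: +{c}
  S via S→B: +{c}
  S via S→a c: +{a}
  S via S→b A: +{b}
  FIRST(S)={a,b,c}  FIRST(A)={b}  FIRST(B)={c}
round 2: done
  FIRST(S)={a,b,c}  FIRST(A)={b}  FIRST(B)={c}

FOLLOW sets:
initialize: $ ∈ FOLLOW(S)
iter 1:
  S→B: FOLLOW(B) ⊇ FOLLOW(S) ⊇ {$}; new: +{$}
  S→S S S: FOLLOW(S) ⊇ FIRST(S) = {a,b,c}; new: +{a,b,c}
  S→b A: FOLLOW(A) ⊇ FOLLOW(S) ⊇ {$,a,b,c}; new: +{$,a,b,c}
  FOLLOW[S]={$,a,b,c}  FOLLOW[A]={$,a,b,c}  FOLLOW[B]={$}
iter 2:
  S→B: FOLLOW(B) ⊇ FOLLOW(S) ⊇ {$,a,b,c}; new: +{a,b,c}
  FOLLOW[S]={$,a,b,c}  FOLLOW[A]={$,a,b,c}  FOLLOW[B]={$,a,b,c}
iter 3: done
  FOLLOW[S]={$,a,b,c}  FOLLOW[A]={$,a,b,c}  FOLLOW[B]={$,a,b,c}

FOLLOW(S) = ["$", "a", "b", "c"]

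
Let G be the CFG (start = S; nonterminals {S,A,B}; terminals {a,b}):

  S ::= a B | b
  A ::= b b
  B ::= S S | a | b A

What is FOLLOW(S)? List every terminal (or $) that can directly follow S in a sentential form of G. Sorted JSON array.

FIRST sets, iterate to fixpoint:
[1]
  A via A→b b: +{b}
  B via B→a: +{a}
  B via B→b A: +{b}
  S via S→a B: +{a}
  S via S→b: +{b}
  FIRST[S]={a,b}  FIRST[A]={b}  FIRST[B]={a,b}
[2] — fixpoint
  FIRST[S]={a,b}  FIRST[A]={b}  FIRST[B]={a,b}

FOLLOW sets:
FOLLOW(S) := {$}
round 1:
  B→S S: FOLLOW(S) ⊇ FIRST(S) = {a,b}; new: +{a,b}
  S→a B: FOLLOW(B) ⊇ FOLLOW(S) ⊇ {$,a,b}; new: +{$,a,b}
  S: {$,a,b}  A: {}  B: {$,a,b}
round 2:
  B→b A: FOLLOW(A) ⊇ FOLLOW(B) ⊇ {$,a,b}; new: +{$,a,b}
  S: {$,a,b}  A: {$,a,b}  B: {$,a,b}
round 3: done
  S: {$,a,b}  A: {$,a,b}  B: {$,a,b}

FOLLOW(S) = ["$", "a", "b"]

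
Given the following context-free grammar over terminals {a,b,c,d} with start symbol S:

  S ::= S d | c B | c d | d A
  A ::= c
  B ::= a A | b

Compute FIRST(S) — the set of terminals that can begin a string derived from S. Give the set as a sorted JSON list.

FIRST sets, iterate to fixpoint:
[1]
  A via A→c: +{c}
  B via B→a A: +{a}
  B via B→b: +{b}
  S via S→c B: +{c}
  S via S→d A: +{d}
  FIRST(S)={c,d}  FIRST(A)={c}  FIRST(B)={a,b}
[2] done
  FIRST(S)={c,d}  FIRST(A)={c}  FIRST(B)={a,b}

FIRST(S) = ["c", "d"]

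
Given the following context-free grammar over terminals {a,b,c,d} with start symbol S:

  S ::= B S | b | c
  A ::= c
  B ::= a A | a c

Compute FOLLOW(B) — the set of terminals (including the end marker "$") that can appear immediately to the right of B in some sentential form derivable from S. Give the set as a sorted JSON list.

Compute FIRST by fixpoint:
pass 1:
  A via A→c: +{c}
  B via B→a A: +{a}
  S via S→B S: +{a}
  S via S→b: +{b}
  S via S→c: +{c}
  FIRST[S]={a,b,c}  FIRST[A]={c}  FIRST[B]={a}
pass 2: (no change)
  FIRST[S]={a,b,c}  FIRST[A]={c}  FIRST[B]={a}

FOLLOW iteration:
initialize: $ ∈ FOLLOW(S)
iter 1:
  S→B S: FOLLOW(B) ⊇ FIRST(S) = {a,b,c}; new: +{a,b,c}
  S: {$}  A: {}  B: {a,b,c}
iter 2:
  B→a A: FOLLOW(A) ⊇ FOLLOW(B) ⊇ {a,b,c}; new: +{a,b,c}
  S: {$}  A: {a,b,c}  B: {a,b,c}
iter 3: (no change)
  S: {$}  A: {a,b,c}  B: {a,b,c}

FOLLOW(B) = ["a", "b", "c"]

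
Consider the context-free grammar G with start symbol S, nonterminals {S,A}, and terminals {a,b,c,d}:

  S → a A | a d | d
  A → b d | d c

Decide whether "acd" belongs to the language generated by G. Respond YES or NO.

Convert to CNF:
  S -> T3 A | T3 T1 | d
  A -> T0 T1 | T1 T2
  T0 -> b
  T1 -> d
  T2 -> c
  T3 -> a

Fill CYK table bottom-up:
  cell(0,0) a: {T3}  orig:{}
  cell(1,1) c: {T2}  orig:{}
  cell(2,2) d: {S,T1}  orig:{S}
  cell(0,1) ac: ∅
  cell(1,2) cd: ∅
  cell(0,2) acd: ∅

S ∉ T[0,2] ⇒ NO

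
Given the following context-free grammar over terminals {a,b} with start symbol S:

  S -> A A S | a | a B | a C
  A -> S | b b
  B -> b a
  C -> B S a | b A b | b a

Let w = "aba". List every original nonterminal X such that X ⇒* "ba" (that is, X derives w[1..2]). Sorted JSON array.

Convert to CNF:
  S -> A X5 | T0 B | T0 C | a
  A -> A X2 | T0 B | T0 C | T1 T1 | a
  B -> T1 T0
  C -> B X3 | T1 T0 | T1 X4
  T0 -> a
  T1 -> b
  X2 -> A S
  X3 -> S T0
  X4 -> A T1
  X5 -> A S

CYK fill (cells [i..j] with 1 ≤ i ≤ j ≤ 2 only):
  T[1,1] 'b' = {T1}  orig:{}
  T[2,2] 'a' = {A,S,T0}  orig:{A,S}
  T[1,2] 'ba' = {B,C}

Original NTs in T[1,2] deriving "ba": ["B", "C"]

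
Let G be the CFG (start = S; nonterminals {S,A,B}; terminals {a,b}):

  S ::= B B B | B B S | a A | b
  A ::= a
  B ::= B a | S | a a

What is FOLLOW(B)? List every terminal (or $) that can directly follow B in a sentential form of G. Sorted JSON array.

Compute FIRST by fixpoint:
round 1:
  A via A→a: +{a}
  B via B→a a: +{a}
  S via S→B B B: +{a}
  S via S→b: +{b}
  FIRST(S)={a,b}  FIRST(A)={a}  FIRST(B)={a}
round 2:
  B via B→S: +{b}
  FIRST(S)={a,b}  FIRST(A)={a}  FIRST(B)={a,b}
round 3: done
  FIRST(S)={a,b}  FIRST(A)={a}  FIRST(B)={a,b}

FOLLOW sets:
initialize: $ ∈ FOLLOW(S)
iter 1:
  B→B a: FOLLOW(B) ⊇ FIRST(a) = {a}; new: +{a}
  B→S: FOLLOW(S) ⊇ FOLLOW(B) ⊇ {a}; new: +{a}
  S→B B B: FOLLOW(B) ⊇ FIRST(B) = {a,b}; new: +{b}
  S→B B B: FOLLOW(B) ⊇ FOLLOW(S) ⊇ {$,a}; new: +{$}
  S→a A: FOLLOW(A) ⊇ FOLLOW(S) ⊇ {$,a}; new: +{$,a}
  FOLLOW[S]={$,a}  FOLLOW[A]={$,a}  FOLLOW[B]={$,a,b}
iter 2:
  B→S: FOLLOW(S) ⊇ FOLLOW(B) ⊇ {$,a,b}; new: +{b}
  S→a A: FOLLOW(A) ⊇ FOLLOW(S) ⊇ {$,a,b}; new: +{b}
  FOLLOW[S]={$,a,b}  FOLLOW[A]={$,a,b}  FOLLOW[B]={$,a,b}
iter 3: — fixpoint
  FOLLOW[S]={$,a,b}  FOLLOW[A]={$,a,b}  FOLLOW[B]={$,a,b}

FOLLOW(B) = ["$", "a", "b"]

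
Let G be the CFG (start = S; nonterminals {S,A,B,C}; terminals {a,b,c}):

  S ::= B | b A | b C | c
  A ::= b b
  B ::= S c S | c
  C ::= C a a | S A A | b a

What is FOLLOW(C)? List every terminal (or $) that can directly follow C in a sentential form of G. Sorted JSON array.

FIRST iteration:
pass 1:
  A via A→b b: +{b}
  B via B→c: +{c}
  C via C→b a: +{b}
  S via S→B: +{c}
  S via S→b A: +{b}
  FIRST[S]={b,c}  FIRST[A]={b}  FIRST[B]={c}  FIRST[C]={b}
pass 2:
  B via B→S c S: +{b}
  C via C→S A A: +{c}
  FIRST[S]={b,c}  FIRST[A]={b}  FIRST[B]={b,c}  FIRST[C]={b,c}
pass 3: (no change)
  FIRST[S]={b,c}  FIRST[A]={b}  FIRST[B]={b,c}  FIRST[C]={b,c}

FOLLOW iteration:
seed FOLLOW(S) with $
pass 1:
  B→S c S: FOLLOW(S) ⊇ FIRST(c) = {c}; new: +{c}
  C→C a a: FOLLOW(C) ⊇ FIRST(a) = {a}; new: +{a}
  C→S A A: FOLLOW(S) ⊇ FIRST(A) = {b}; new: +{b}
  C→S A A: FOLLOW(A) ⊇ FIRST(A) = {b}; new: +{b}
  C→S A A: FOLLOW(A) ⊇ FOLLOW(C) ⊇ {a}; new: +{a}
  S→B: FOLLOW(B) ⊇ FOLLOW(S) ⊇ {$,b,c}; new: +{$,b,c}
  S→b A: FOLLOW(A) ⊇ FOLLOW(S) ⊇ {$,b,c}; new: +{$,c}
  S→b C: FOLLOW(C) ⊇ FOLLOW(S) ⊇ {$,b,c}; new: +{$,b,c}
  FOLLOW(S)={$,b,c}  FOLLOW(A)={$,a,b,c}  FOLLOW(B)={$,b,c}  FOLLOW(C)={$,a,b,c}
pass 2: (no change)
  FOLLOW(S)={$,b,c}  FOLLOW(A)={$,a,b,c}  FOLLOW(B)={$,b,c}  FOLLOW(C)={$,a,b,c}

FOLLOW(C) = ["$", "a", "b", "c"]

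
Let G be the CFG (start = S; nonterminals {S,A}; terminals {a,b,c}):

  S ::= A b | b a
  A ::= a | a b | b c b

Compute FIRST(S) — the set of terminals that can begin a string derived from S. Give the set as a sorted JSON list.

FIRST sets, iterate to fixpoint:
iter 1:
  A via A→a: +{a}
  A via A→b c b: +{b}
  S via S→A b: +{a,b}
  S: {a,b}  A: {a,b}
iter 2: done
  S: {a,b}  A: {a,b}

FIRST(S) = ["a", "b"]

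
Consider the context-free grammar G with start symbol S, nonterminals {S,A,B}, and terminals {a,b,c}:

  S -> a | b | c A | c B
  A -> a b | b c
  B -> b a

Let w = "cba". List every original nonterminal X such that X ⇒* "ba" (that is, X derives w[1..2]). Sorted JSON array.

Convert to CNF:
  S -> T2 A | T2 B | a | b
  A -> T0 T1 | T1 T2
  B -> T1 T0
  T0 -> a
  T1 -> b
  T2 -> c

Fill CYK table bottom-up — only the sub-triangle for w[1..2]:
  T[1,1] 'b' = {S,T1}  orig:{S}
  T[2,2] 'a' = {S,T0}  orig:{S}
  T[1,2] 'ba' = {B}

Original NTs in T[1,2] deriving "ba": ["B"]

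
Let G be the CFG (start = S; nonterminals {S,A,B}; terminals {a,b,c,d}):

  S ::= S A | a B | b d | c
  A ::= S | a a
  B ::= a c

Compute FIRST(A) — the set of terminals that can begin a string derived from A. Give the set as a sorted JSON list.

Compute FIRST by fixpoint:
pass 1:
  A via A→a a: +{a}
  B via B→a c: +{a}
  S via S→a B: +{a}
  S via S→b d: +{b}
  S via S→c: +{c}
  S: {a,b,c}  A: {a}  B: {a}
pass 2:
  A via A→S: +{b,c}
  S: {a,b,c}  A: {a,b,c}  B: {a}
pass 3: (stable)
  S: {a,b,c}  A: {a,b,c}  B: {a}

FIRST(A) = ["a", "b", "c"]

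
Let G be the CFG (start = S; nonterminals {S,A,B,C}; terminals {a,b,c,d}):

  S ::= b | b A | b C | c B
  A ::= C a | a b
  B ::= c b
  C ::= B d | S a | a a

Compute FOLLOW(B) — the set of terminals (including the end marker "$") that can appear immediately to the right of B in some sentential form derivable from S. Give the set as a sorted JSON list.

FIRST iteration:
[1]
  A via A→a b: +{a}
  B via B→c b: +{c}
  C via C→B d: +{c}
  C via C→a a: +{a}
  S via S→b: +{b}
  S via S→c B: +{c}
  FIRST[S]={b,c}  FIRST[A]={a}  FIRST[B]={c}  FIRST[C]={a,c}
[2]
  A via A→C a: +{c}
  C via C→S a: +{b}
  FIRST[S]={b,c}  FIRST[A]={a,c}  FIRST[B]={c}  FIRST[C]={a,b,c}
[3]
  A via A→C a: +{b}
  FIRST[S]={b,c}  FIRST[A]={a,b,c}  FIRST[B]={c}  FIRST[C]={a,b,c}
[4] (no change)
  FIRST[S]={b,c}  FIRST[A]={a,b,c}  FIRST[B]={c}  FIRST[C]={a,b,c}

Compute FOLLOW by fixpoint:
initialize: $ ∈ FOLLOW(S)
[1]
  A→C a: FOLLOW(C) ⊇ FIRST(a) = {a}; new: +{a}
  C→B d: FOLLOW(B) ⊇ FIRST(d) = {d}; new: +{d}
  C→S a: FOLLOW(S) ⊇ FIRST(a) = {a}; new: +{a}
  S→b A: FOLLOW(A) ⊇ FOLLOW(S) ⊇ {$,a}; new: +{$,a}
  S→b C: FOLLOW(C) ⊇ FOLLOW(S) ⊇ {$,a}; new: +{$}
  S→c B: FOLLOW(B) ⊇ FOLLOW(S) ⊇ {$,a}; new: +{$,a}
  FOLLOW(S)={$,a}  FOLLOW(A)={$,a}  FOLLOW(B)={$,a,d}  FOLLOW(C)={$,a}
[2] — fixpoint
  FOLLOW(S)={$,a}  FOLLOW(A)={$,a}  FOLLOW(B)={$,a,d}  FOLLOW(C)={$,a}

FOLLOW(B) = ["$", "a", "d"]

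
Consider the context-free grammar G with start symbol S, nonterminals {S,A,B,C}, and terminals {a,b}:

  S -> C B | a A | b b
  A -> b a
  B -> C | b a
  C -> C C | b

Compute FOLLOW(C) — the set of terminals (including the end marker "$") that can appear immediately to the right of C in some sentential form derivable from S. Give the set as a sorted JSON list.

FIRST iteration:
pass 1:
  A via A→b a: +{b}
  B via B→b a: +{b}
  C via C→b: +{b}
  S via S→C B: +{b}
  S via S→a A: +{a}
  FIRST[S]={a,b}  FIRST[A]={b}  FIRST[B]={b}  FIRST[C]={b}
pass 2: (no change)
  FIRST[S]={a,b}  FIRST[A]={b}  FIRST[B]={b}  FIRST[C]={b}

FOLLOW sets:
FOLLOW(S) := {$}
[1]
  C→C C: FOLLOW(C) ⊇ FIRST(C) = {b}; new: +{b}
  S→C B: FOLLOW(B) ⊇ FOLLOW(S) ⊇ {$}; new: +{$}
  S→a A: FOLLOW(A) ⊇ FOLLOW(S) ⊇ {$}; new: +{$}
  S: {$}  A: {$}  B: {$}  C: {b}
[2]
  B→C: FOLLOW(C) ⊇ FOLLOW(B) ⊇ {$}; new: +{$}
  S: {$}  A: {$}  B: {$}  C: {$,b}
[3] (stable)
  S: {$}  A: {$}  B: {$}  C: {$,b}

FOLLOW(C) = ["$", "b"]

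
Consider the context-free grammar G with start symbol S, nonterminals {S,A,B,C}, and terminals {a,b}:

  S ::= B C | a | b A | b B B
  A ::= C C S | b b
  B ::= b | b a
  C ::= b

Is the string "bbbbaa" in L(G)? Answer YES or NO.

CNF form of G:
  S -> B C | T0 A | T0 X3 | a
  A -> C X2 | T0 T0
  B -> T0 T1 | b
  C -> b
  T0 -> b
  T1 -> a
  X2 -> C S
  X3 -> B B

Fill CYK table bottom-up:
  T[0,0] 'b' = {B,C,T0}  orig:{B,C}
  T[1,1] 'b' = {B,C,T0}  orig:{B,C}
  T[2,2] 'b' = {B,C,T0}  orig:{B,C}
  T[3,3] 'b' = {B,C,T0}  orig:{B,C}
  T[4,4] 'a' = {S,T1}  orig:{S}
  T[5,5] 'a' = {S,T1}  orig:{S}
  T[0,1] 'bb' = {A,S,X3}  orig:{A,S}
  T[1,2] 'bb' = {A,S,X3}  orig:{A,S}
  T[2,3] 'bb' = {A,S,X3}  orig:{A,S}
  T[3,4] 'ba' = {B,X2}  orig:{B}
  T[4,5] 'aa' = ∅
  T[0,2] 'bbb' = {S,X2}  orig:{S}
  T[1,3] 'bbb' = {S,X2}  orig:{S}
  T[2,4] 'bba' = {A,X3}  orig:{A}
  T[3,5] 'baa' = ∅
  T[0,3] 'bbbb' = {A,X2}  orig:{A}
  T[1,4] 'bbba' = {S}
  T[2,5] 'bbaa' = ∅
  T[0,4] 'bbbba' = {X2}  orig:{}
  T[1,5] 'bbbaa' = ∅
  T[0,5] 'bbbbaa' = ∅

S ∉ T[0,5] ⇒ NO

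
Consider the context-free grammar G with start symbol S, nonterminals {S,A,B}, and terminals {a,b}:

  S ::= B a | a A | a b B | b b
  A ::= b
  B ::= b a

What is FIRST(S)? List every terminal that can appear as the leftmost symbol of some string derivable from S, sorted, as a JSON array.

FIRST sets, iterate to fixpoint:
iter 1:
  A via A→b: +{b}
  B via B→b a: +{b}
  S via S→B a: +{b}
  S via S→a A: +{a}
  S: {a,b}  A: {b}  B: {b}
iter 2: done
  S: {a,b}  A: {b}  B: {b}

FIRST(S) = ["a", "b"]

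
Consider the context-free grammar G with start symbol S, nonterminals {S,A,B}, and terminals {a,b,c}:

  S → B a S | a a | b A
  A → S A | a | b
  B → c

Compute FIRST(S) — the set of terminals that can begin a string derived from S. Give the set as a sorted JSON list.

FIRST iteration:
[1]
  A via A→a: +{a}
  A via A→b: +{b}
  B via B→c: +{c}
  S via S→B a S: +{c}
  S via S→a a: +{a}
  S via S→b A: +{b}
  S: {a,b,c}  A: {a,b}  B: {c}
[2]
  A via A→S A: +{c}
  S: {a,b,c}  A: {a,b,c}  B: {c}
[3] (stable)
  S: {a,b,c}  A: {a,b,c}  B: {c}

FIRST(S) = ["a", "b", "c"]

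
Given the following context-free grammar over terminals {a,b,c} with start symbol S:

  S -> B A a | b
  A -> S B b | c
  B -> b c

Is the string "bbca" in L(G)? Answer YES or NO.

Convert to CNF:
  S -> B X4 | b
  A -> S X3 | c
  B -> T0 T1
  T0 -> b
  T1 -> c
  T2 -> a
  X3 -> B T0
  X4 -> A T2

Fill CYK table bottom-up:
  T[0,0] 'b' = {S,T0}  orig:{S}
  T[1,1] 'b' = {S,T0}  orig:{S}
  T[2,2] 'c' = {A,T1}  orig:{A}
  T[3,3] 'a' = {T2}  orig:{}
  T[0,1] 'bb' = ∅
  T[1,2] 'bc' = {B}
  T[2,3] 'ca' = {X4}  orig:{}
  T[0,2] 'bbc' = ∅
  T[1,3] 'bca' = ∅
  T[0,3] 'bbca' = ∅

S ∉ T[0,3] ⇒ NO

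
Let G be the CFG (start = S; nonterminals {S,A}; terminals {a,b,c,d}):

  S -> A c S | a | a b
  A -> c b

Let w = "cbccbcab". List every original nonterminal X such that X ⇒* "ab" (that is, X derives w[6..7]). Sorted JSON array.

CNF form of G:
  S -> A X3 | T2 T1 | a
  A -> T0 T1
  T0 -> c
  T1 -> b
  T2 -> a
  X3 -> T0 S

CYK fill — only the sub-triangle for w[6..7]:
  cell(6,6) a: {S,T2}  orig:{S}
  cell(7,7) b: {T1}  orig:{}
  cell(6,7) ab: {S}

Original NTs in T[6,7] deriving "ab": ["S"]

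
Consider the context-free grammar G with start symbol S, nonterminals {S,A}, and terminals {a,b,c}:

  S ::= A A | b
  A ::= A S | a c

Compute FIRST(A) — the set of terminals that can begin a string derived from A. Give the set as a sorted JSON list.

FIRST sets, iterate to fixpoint:
iter 1:
  A via A→a c: +{a}
  S via S→A A: +{a}
  S via S→b: +{b}
  FIRST[S]={a,b}  FIRST[A]={a}
iter 2: (no change)
  FIRST[S]={a,b}  FIRST[A]={a}

FIRST(A) = ["a"]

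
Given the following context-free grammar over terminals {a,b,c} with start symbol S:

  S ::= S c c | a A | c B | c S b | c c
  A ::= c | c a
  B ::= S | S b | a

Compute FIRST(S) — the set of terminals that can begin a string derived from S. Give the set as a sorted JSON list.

Compute FIRST by fixpoint:
iter 1:
  A via A→c: +{c}
  B via B→a: +{a}
  S via S→a A: +{a}
  S via S→c B: +{c}
  FIRST(S)={a,c}  FIRST(A)={c}  FIRST(B)={a}
iter 2:
  B via B→S: +{c}
  FIRST(S)={a,c}  FIRST(A)={c}  FIRST(B)={a,c}
iter 3: — fixpoint
  FIRST(S)={a,c}  FIRST(A)={c}  FIRST(B)={a,c}

FIRST(S) = ["a", "c"]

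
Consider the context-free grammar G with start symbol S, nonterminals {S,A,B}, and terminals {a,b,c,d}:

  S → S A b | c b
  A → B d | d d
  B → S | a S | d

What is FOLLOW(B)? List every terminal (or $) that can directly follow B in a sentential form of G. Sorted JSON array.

FIRST iteration:
[1]
  A via A→d d: +{d}
  B via B→a S: +{a}
  B via B→d: +{d}
  S via S→c b: +{c}
  S: {c}  A: {d}  B: {a,d}
[2]
  A via A→B d: +{a}
  B via B→S: +{c}
  S: {c}  A: {a,d}  B: {a,c,d}
[3]
  A via A→B d: +{c}
  S: {c}  A: {a,c,d}  B: {a,c,d}
[4] (stable)
  S: {c}  A: {a,c,d}  B: {a,c,d}

FOLLOW iteration:
seed FOLLOW(S) with $
round 1:
  A→B d: FOLLOW(B) ⊇ FIRST(d) = {d}; new: +{d}
  B→S: FOLLOW(S) ⊇ FOLLOW(B) ⊇ {d}; new: +{d}
  S→S A b: FOLLOW(S) ⊇ FIRST(A) = {a,c,d}; new: +{a,c}
  S→S A b: FOLLOW(A) ⊇ FIRST(b) = {b}; new: +{b}
  FOLLOW[S]={$,a,c,d}  FOLLOW[A]={b}  FOLLOW[B]={d}
round 2: (no change)
  FOLLOW[S]={$,a,c,d}  FOLLOW[A]={b}  FOLLOW[B]={d}

FOLLOW(B) = ["d"]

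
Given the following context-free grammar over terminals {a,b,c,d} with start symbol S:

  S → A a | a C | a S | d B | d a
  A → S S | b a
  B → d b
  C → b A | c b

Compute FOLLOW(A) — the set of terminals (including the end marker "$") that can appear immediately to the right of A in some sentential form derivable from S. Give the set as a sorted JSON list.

FIRST sets, iterate to fixpoint:
[1]
  A via A→b a: +{b}
  B via B→d b: +{d}
  C via C→b A: +{b}
  C via C→c b: +{c}
  S via S→A a: +{b}
  S via S→a C: +{a}
  S via S→d B: +{d}
  S: {a,b,d}  A: {b}  B: {d}  C: {b,c}
[2]
  A via A→S S: +{a,d}
  S: {a,b,d}  A: {a,b,d}  B: {d}  C: {b,c}
[3] done
  S: {a,b,d}  A: {a,b,d}  B: {d}  C: {b,c}

Compute FOLLOW by fixpoint:
FOLLOW(S) := {$}
round 1:
  A→S S: FOLLOW(S) ⊇ FIRST(S) = {a,b,d}; new: +{a,b,d}
  S→A a: FOLLOW(A) ⊇ FIRST(a) = {a}; new: +{a}
  S→a C: FOLLOW(C) ⊇ FOLLOW(S) ⊇ {$,a,b,d}; new: +{$,a,b,d}
  S→d B: FOLLOW(B) ⊇ FOLLOW(S) ⊇ {$,a,b,d}; new: +{$,a,b,d}
  S: {$,a,b,d}  A: {a}  B: {$,a,b,d}  C: {$,a,b,d}
round 2:
  C→b A: FOLLOW(A) ⊇ FOLLOW(C) ⊇ {$,a,b,d}; new: +{$,b,d}
  S: {$,a,b,d}  A: {$,a,b,d}  B: {$,a,b,d}  C: {$,a,b,d}
round 3: (stable)
  S: {$,a,b,d}  A: {$,a,b,d}  B: {$,a,b,d}  C: {$,a,b,d}

FOLLOW(A) = ["$", "a", "b", "d"]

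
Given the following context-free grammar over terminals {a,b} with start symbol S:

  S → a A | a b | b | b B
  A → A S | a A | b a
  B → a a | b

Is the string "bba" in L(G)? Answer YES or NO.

Convert to CNF:
  S -> T0 A | T0 T1 | T1 B | b
  A -> A S | T0 A | T1 T0
  B -> T0 T0 | b
  T0 -> a
  T1 -> b

CYK fill:
  [0..0]={B,S,T1}  "b"  orig:{B,S}
  [1..1]={B,S,T1}  "b"  orig:{B,S}
  [2..2]={T0}  "a"  orig:{}
  [0..1]={S}  "bb"
  [1..2]={A}  "ba"
  [0..2]=∅  "bba"

S ∉ T[0,2] ⇒ NO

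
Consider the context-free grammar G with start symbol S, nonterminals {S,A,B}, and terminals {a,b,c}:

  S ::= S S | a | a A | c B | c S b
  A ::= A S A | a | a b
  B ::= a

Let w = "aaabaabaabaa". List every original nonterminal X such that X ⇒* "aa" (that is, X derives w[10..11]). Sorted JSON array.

Convert to CNF:
  S -> S S | T0 A | T2 B | T2 X4 | a
  A -> A X3 | T0 T1 | a
  B -> a
  T0 -> a
  T1 -> b
  T2 -> c
  X3 -> S A
  X4 -> S T1

CYK table (by increasing span) — only the sub-triangle for w[10..11]:
  cell(10,10) a: {A,B,S,T0}  orig:{A,B,S}
  cell(11,11) a: {A,B,S,T0}  orig:{A,B,S}
  cell(10,11) aa: {S,X3}  orig:{S}

Original NTs in T[10,11] deriving "aa": ["S"]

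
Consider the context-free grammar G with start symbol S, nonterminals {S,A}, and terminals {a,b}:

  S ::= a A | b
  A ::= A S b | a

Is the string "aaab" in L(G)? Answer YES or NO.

Convert to CNF:
  S -> T1 A | b
  A -> A X2 | a
  T0 -> b
  T1 -> a
  X2 -> S T0

CYK fill:
  T[0,0] 'a' = {A,T1}  orig:{A}
  T[1,1] 'a' = {A,T1}  orig:{A}
  T[2,2] 'a' = {A,T1}  orig:{A}
  T[3,3] 'b' = {S,T0}  orig:{S}
  T[0,1] 'aa' = {S}
  T[1,2] 'aa' = {S}
  T[2,3] 'ab' = ∅
  T[0,2] 'aaa' = ∅
  T[1,3] 'aab' = {X2}  orig:{}
  T[0,3] 'aaab' = {A}

S ∉ T[0,3] ⇒ NO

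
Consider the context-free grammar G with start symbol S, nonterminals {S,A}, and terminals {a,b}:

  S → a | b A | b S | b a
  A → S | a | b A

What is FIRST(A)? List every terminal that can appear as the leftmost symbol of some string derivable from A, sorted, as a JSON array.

Compute FIRST by fixpoint:
iter 1:
  A via A→a: +{a}
  A via A→b A: +{b}
  S via S→a: +{a}
  S via S→b A: +{b}
  FIRST(S)={a,b}  FIRST(A)={a,b}
iter 2: (no change)
  FIRST(S)={a,b}  FIRST(A)={a,b}

FIRST(A) = ["a", "b"]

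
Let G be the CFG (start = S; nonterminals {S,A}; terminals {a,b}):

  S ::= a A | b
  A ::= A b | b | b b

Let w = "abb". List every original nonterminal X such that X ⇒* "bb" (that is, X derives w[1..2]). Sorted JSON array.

CNF form of G:
  S -> T1 A | b
  A -> A T0 | T0 T0 | b
  T0 -> b
  T1 -> a

Fill CYK table bottom-up — only the sub-triangle for w[1..2]:
  T[1,1] 'b' = {A,S,T0}  orig:{A,S}
  T[2,2] 'b' = {A,S,T0}  orig:{A,S}
  T[1,2] 'bb' = {A}

Original NTs in T[1,2] deriving "bb": ["A"]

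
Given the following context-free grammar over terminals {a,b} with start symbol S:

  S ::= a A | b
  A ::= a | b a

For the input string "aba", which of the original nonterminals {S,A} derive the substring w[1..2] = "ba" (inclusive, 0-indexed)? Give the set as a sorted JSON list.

Convert to CNF:
  S -> T1 A | b
  A -> T0 T1 | a
  T0 -> b
  T1 -> a

CYK fill — only the sub-triangle for w[1..2]:
  [1..1]={S,T0}  "b"  orig:{S}
  [2..2]={A,T1}  "a"  orig:{A}
  [1..2]={A}  "ba"

Original NTs in T[1,2] deriving "ba": ["A"]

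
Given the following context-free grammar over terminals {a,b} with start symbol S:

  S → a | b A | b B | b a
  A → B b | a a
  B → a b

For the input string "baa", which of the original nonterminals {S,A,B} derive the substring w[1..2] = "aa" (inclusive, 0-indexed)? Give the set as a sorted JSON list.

CNF form of G:
  S -> T0 A | T0 B | T0 T1 | a
  A -> B T0 | T1 T1
  B -> T1 T0
  T0 -> b
  T1 -> a

Fill CYK table bottom-up, restricted to cells inside w[1..2]:
  [1..1]={S,T1}  "a"  orig:{S}
  [2..2]={S,T1}  "a"  orig:{S}
  [1..2]={A}  "aa"

Original NTs in T[1,2] deriving "aa": ["A"]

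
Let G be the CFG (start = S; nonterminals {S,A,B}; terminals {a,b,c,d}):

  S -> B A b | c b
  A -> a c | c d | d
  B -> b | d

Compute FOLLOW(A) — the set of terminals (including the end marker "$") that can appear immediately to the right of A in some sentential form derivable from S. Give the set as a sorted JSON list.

FIRST iteration:
[1]
  A via A→a c: +{a}
  A via A→c d: +{c}
  A via A→d: +{d}
  B via B→b: +{b}
  B via B→d: +{d}
  S via S→B A b: +{b,d}
  S via S→c b: +{c}
  S: {b,c,d}  A: {a,c,d}  B: {b,d}
[2] done
  S: {b,c,d}  A: {a,c,d}  B: {b,d}

Compute FOLLOW by fixpoint:
seed FOLLOW(S) with $
round 1:
  S→B A b: FOLLOW(B) ⊇ FIRST(A) = {a,c,d}; new: +{a,c,d}
  S→B A b: FOLLOW(A) ⊇ FIRST(b) = {b}; new: +{b}
  S: {$}  A: {b}  B: {a,c,d}
round 2: — fixpoint
  S: {$}  A: {b}  B: {a,c,d}

FOLLOW(A) = ["b"]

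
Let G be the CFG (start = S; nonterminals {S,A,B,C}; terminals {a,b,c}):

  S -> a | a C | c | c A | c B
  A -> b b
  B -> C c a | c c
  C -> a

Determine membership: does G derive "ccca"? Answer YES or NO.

CNF form of G:
  S -> T1 A | T1 B | T2 C | a | c
  A -> T0 T0
  B -> C X3 | T1 T1
  C -> a
  T0 -> b
  T1 -> c
  T2 -> a
  X3 -> T1 T2

CYK table (by increasing span):
  [0..0]={S,T1}  "c"  orig:{S}
  [1..1]={S,T1}  "c"  orig:{S}
  [2..2]={S,T1}  "c"  orig:{S}
  [3..3]={C,S,T2}  "a"  orig:{C,S}
  [0..1]={B}  "cc"
  [1..2]={B}  "cc"
  [2..3]={X3}  "ca"  orig:{}
  [0..2]={S}  "ccc"
  [1..3]=∅  "cca"
  [0..3]=∅  "ccca"

S ∉ T[0,3] ⇒ NO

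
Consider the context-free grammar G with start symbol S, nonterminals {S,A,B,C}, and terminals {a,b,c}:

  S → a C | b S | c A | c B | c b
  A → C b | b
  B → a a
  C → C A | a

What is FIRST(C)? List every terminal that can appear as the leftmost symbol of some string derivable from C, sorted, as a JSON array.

Compute FIRST by fixpoint:
pass 1:
  A via A→b: +{b}
  B via B→a a: +{a}
  C via C→a: +{a}
  S via S→a C: +{a}
  S via S→b S: +{b}
  S via S→c A: +{c}
  S: {a,b,c}  A: {b}  B: {a}  C: {a}
pass 2:
  A via A→C b: +{a}
  S: {a,b,c}  A: {a,b}  B: {a}  C: {a}
pass 3: done
  S: {a,b,c}  A: {a,b}  B: {a}  C: {a}

FIRST(C) = ["a"]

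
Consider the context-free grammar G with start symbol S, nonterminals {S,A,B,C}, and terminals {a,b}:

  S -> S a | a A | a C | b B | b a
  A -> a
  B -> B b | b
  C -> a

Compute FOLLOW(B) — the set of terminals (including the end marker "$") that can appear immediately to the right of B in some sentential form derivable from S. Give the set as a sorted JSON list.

Compute FIRST by fixpoint:
iter 1:
  A via A→a: +{a}
  B via B→b: +{b}
  C via C→a: +{a}
  S via S→a A: +{a}
  S via S→b B: +{b}
  S: {a,b}  A: {a}  B: {b}  C: {a}
iter 2: (no change)
  S: {a,b}  A: {a}  B: {b}  C: {a}

FOLLOW sets:
initialize: $ ∈ FOLLOW(S)
pass 1:
  B→B b: FOLLOW(B) ⊇ FIRST(b) = {b}; new: +{b}
  S→S a: FOLLOW(S) ⊇ FIRST(a) = {a}; new: +{a}
  S→a A: FOLLOW(A) ⊇ FOLLOW(S) ⊇ {$,a}; new: +{$,a}
  S→a C: FOLLOW(C) ⊇ FOLLOW(S) ⊇ {$,a}; new: +{$,a}
  S→b B: FOLLOW(B) ⊇ FOLLOW(S) ⊇ {$,a}; new: +{$,a}
  S: {$,a}  A: {$,a}  B: {$,a,b}  C: {$,a}
pass 2: done
  S: {$,a}  A: {$,a}  B: {$,a,b}  C: {$,a}

FOLLOW(B) = ["$", "a", "b"]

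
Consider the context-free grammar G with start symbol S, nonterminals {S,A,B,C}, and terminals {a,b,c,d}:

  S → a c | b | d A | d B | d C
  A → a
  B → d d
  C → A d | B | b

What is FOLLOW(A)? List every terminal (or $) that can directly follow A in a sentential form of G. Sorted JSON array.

FIRST sets, iterate to fixpoint:
round 1:
  A via A→a: +{a}
  B via B→d d: +{d}
  C via C→A d: +{a}
  C via C→B: +{d}
  C via C→b: +{b}
  S via S→a c: +{a}
  S via S→b: +{b}
  S via S→d A: +{d}
  FIRST[S]={a,b,d}  FIRST[A]={a}  FIRST[B]={d}  FIRST[C]={a,b,d}
round 2: (stable)
  FIRST[S]={a,b,d}  FIRST[A]={a}  FIRST[B]={d}  FIRST[C]={a,b,d}

FOLLOW sets:
FOLLOW(S) := {$}
iter 1:
  C→A d: FOLLOW(A) ⊇ FIRST(d) = {d}; new: +{d}
  S→d A: FOLLOW(A) ⊇ FOLLOW(S) ⊇ {$}; new: +{$}
  S→d B: FOLLOW(B) ⊇ FOLLOW(S) ⊇ {$}; new: +{$}
  S→d C: FOLLOW(C) ⊇ FOLLOW(S) ⊇ {$}; new: +{$}
  S: {$}  A: {$,d}  B: {$}  C: {$}
iter 2: (stable)
  S: {$}  A: {$,d}  B: {$}  C: {$}

FOLLOW(A) = ["$", "d"]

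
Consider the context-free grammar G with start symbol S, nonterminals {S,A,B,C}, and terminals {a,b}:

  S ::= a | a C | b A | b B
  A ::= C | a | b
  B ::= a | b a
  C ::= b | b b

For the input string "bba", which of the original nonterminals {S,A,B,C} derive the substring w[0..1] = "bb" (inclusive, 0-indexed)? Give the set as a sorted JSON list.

CNF form of G:
  S -> T0 A | T0 B | T1 C | a
  A -> T0 T0 | a | b
  B -> T0 T1 | a
  C -> T0 T0 | b
  T0 -> b
  T1 -> a

CYK fill, restricted to cells inside w[0..1]:
  [0..0]={A,C,T0}  "b"  orig:{A,C}
  [1..1]={A,C,T0}  "b"  orig:{A,C}
  [0..1]={A,C,S}  "bb"

Original NTs in T[0,1] deriving "bb": ["A", "C", "S"]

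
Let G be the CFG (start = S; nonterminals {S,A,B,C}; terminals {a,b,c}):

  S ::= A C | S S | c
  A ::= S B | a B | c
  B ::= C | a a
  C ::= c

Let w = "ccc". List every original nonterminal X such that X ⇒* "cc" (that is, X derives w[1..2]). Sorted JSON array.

CNF form of G:
  S -> A C | S S | c
  A -> S B | T0 B | c
  B -> T0 T0 | c
  C -> c
  T0 -> a

Fill CYK table bottom-up, restricted to cells inside w[1..2]:
  cell(1,1) c: {A,B,C,S}
  cell(2,2) c: {A,B,C,S}
  cell(1,2) cc: {A,S}

Original NTs in T[1,2] deriving "cc": ["A", "S"]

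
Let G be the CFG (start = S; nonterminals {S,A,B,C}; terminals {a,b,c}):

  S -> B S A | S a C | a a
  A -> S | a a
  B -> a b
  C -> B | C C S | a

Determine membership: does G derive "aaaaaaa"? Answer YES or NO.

Convert to CNF:
  S -> B X5 | S X6 | T0 T0
  A -> B X2 | S X3 | T0 T0
  B -> T0 T1
  C -> C X4 | T0 T1 | a
  T0 -> a
  T1 -> b
  X2 -> S A
  X3 -> T0 C
  X4 -> C S
  X5 -> S A
  X6 -> T0 C

Fill CYK table bottom-up:
  T[0,0] 'a' = {C,T0}  orig:{C}
  T[1,1] 'a' = {C,T0}  orig:{C}
  T[2,2] 'a' = {C,T0}  orig:{C}
  T[3,3] 'a' = {C,T0}  orig:{C}
  T[4,4] 'a' = {C,T0}  orig:{C}
  T[5,5] 'a' = {C,T0}  orig:{C}
  T[6,6] 'a' = {C,T0}  orig:{C}
  T[0,1] 'aa' = {A,S,X3,X6}  orig:{A,S}
  T[1,2] 'aa' = {A,S,X3,X6}  orig:{A,S}
  T[2,3] 'aa' = {A,S,X3,X6}  orig:{A,S}
  T[3,4] 'aa' = {A,S,X3,X6}  orig:{A,S}
  T[4,5] 'aa' = {A,S,X3,X6}  orig:{A,S}
  T[5,6] 'aa' = {A,S,X3,X6}  orig:{A,S}
  T[0,2] 'aaa' = {X4}  orig:{}
  T[1,3] 'aaa' = {X4}  orig:{}
  T[2,4] 'aaa' = {X4}  orig:{}
  T[3,5] 'aaa' = {X4}  orig:{}
  T[4,6] 'aaa' = {X4}  orig:{}
  T[0,3] 'aaaa' = {A,C,S,X2,X5}  orig:{A,C,S}
  T[1,4] 'aaaa' = {A,C,S,X2,X5}  orig:{A,C,S}
  T[2,5] 'aaaa' = {A,C,S,X2,X5}  orig:{A,C,S}
  T[3,6] 'aaaa' = {A,C,S,X2,X5}  orig:{A,C,S}
  T[0,4] 'aaaaa' = {X3,X4,X6}  orig:{}
  T[1,5] 'aaaaa' = {X3,X4,X6}  orig:{}
  T[2,6] 'aaaaa' = {X3,X4,X6}  orig:{}
  T[0,5] 'aaaaaa' = {A,C,S,X2,X4,X5}  orig:{A,C,S}
  T[1,6] 'aaaaaa' = {A,C,S,X2,X4,X5}  orig:{A,C,S}
  T[0,6] 'aaaaaaa' = {A,C,S,X3,X4,X6}  orig:{A,C,S}

S ∈ T[0,6] ⇒ YES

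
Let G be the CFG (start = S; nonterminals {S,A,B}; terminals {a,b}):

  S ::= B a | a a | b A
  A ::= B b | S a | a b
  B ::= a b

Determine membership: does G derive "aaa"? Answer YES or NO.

Convert to CNF:
  S -> B T1 | T0 A | T1 T1
  A -> B T0 | S T1 | T1 T0
  B -> T1 T0
  T0 -> b
  T1 -> a

CYK table (by increasing span):
  [0..0]={T1}  "a"  orig:{}
  [1..1]={T1}  "a"  orig:{}
  [2..2]={T1}  "a"  orig:{}
  [0..1]={S}  "aa"
  [1..2]={S}  "aa"
  [0..2]={A}  "aaa"

S ∉ T[0,2] ⇒ NO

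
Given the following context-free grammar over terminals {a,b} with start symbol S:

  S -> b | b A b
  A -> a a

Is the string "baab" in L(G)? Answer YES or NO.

CNF form of G:
  S -> T1 X2 | b
  A -> T0 T0
  T0 -> a
  T1 -> b
  X2 -> A T1

Fill CYK table bottom-up:
  T[0,0] 'b' = {S,T1}  orig:{S}
  T[1,1] 'a' = {T0}  orig:{}
  T[2,2] 'a' = {T0}  orig:{}
  T[3,3] 'b' = {S,T1}  orig:{S}
  T[0,1] 'ba' = ∅
  T[1,2] 'aa' = {A}
  T[2,3] 'ab' = ∅
  T[0,2] 'baa' = ∅
  T[1,3] 'aab' = {X2}  orig:{}
  T[0,3] 'baab' = {S}

S ∈ T[0,3] ⇒ YES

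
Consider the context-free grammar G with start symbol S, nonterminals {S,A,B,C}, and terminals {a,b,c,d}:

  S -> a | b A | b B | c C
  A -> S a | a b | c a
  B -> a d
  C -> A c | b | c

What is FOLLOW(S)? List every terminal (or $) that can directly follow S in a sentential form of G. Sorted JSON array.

FIRST iteration:
iter 1:
  A via A→a b: +{a}
  A via A→c a: +{c}
  B via B→a d: +{a}
  C via C→A c: +{a,c}
  C via C→b: +{b}
  S via S→a: +{a}
  S via S→b A: +{b}
  S via S→c C: +{c}
  FIRST[S]={a,b,c}  FIRST[A]={a,c}  FIRST[B]={a}  FIRST[C]={a,b,c}
iter 2:
  A via A→S a: +{b}
  FIRST[S]={a,b,c}  FIRST[A]={a,b,c}  FIRST[B]={a}  FIRST[C]={a,b,c}
iter 3: (no change)
  FIRST[S]={a,b,c}  FIRST[A]={a,b,c}  FIRST[B]={a}  FIRST[C]={a,b,c}

FOLLOW sets:
FOLLOW(S) := {$}
[1]
  A→S a: FOLLOW(S) ⊇ FIRST(a) = {a}; new: +{a}
  C→A c: FOLLOW(A) ⊇ FIRST(c) = {c}; new: +{c}
  S→b A: FOLLOW(A) ⊇ FOLLOW(S) ⊇ {$,a}; new: +{$,a}
  S→b B: FOLLOW(B) ⊇ FOLLOW(S) ⊇ {$,a}; new: +{$,a}
  S→c C: FOLLOW(C) ⊇ FOLLOW(S) ⊇ {$,a}; new: +{$,a}
  S: {$,a}  A: {$,a,c}  B: {$,a}  C: {$,a}
[2] (stable)
  S: {$,a}  A: {$,a,c}  B: {$,a}  C: {$,a}

FOLLOW(S) = ["$", "a"]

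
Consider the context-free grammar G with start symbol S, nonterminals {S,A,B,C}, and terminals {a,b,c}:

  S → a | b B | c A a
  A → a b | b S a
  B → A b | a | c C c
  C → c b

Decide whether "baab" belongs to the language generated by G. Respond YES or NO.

Convert to CNF:
  S -> T1 B | T2 X5 | a
  A -> T0 T1 | T1 X3
  B -> A T1 | T2 X4 | a
  C -> T2 T1
  T0 -> a
  T1 -> b
  T2 -> c
  X3 -> S T0
  X4 -> C T2
  X5 -> A T0

CYK table (by increasing span):
  [0..0]={T1}  "b"  orig:{}
  [1..1]={B,S,T0}  "a"  orig:{B,S}
  [2..2]={B,S,T0}  "a"  orig:{B,S}
  [3..3]={T1}  "b"  orig:{}
  [0..1]={S}  "ba"
  [1..2]={X3}  "aa"  orig:{}
  [2..3]={A}  "ab"
  [0..2]={A,X3}  "baa"  orig:{A}
  [1..3]=∅  "aab"
  [0..3]={B}  "baab"

S ∉ T[0,3] ⇒ NO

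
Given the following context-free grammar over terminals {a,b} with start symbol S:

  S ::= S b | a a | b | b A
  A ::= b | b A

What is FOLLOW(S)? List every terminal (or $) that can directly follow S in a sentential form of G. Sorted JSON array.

FIRST sets, iterate to fixpoint:
round 1:
  A via A→b: +{b}
  S via S→a a: +{a}
  S via S→b: +{b}
  FIRST[S]={a,b}  FIRST[A]={b}
round 2: done
  FIRST[S]={a,b}  FIRST[A]={b}

FOLLOW iteration:
initialize: $ ∈ FOLLOW(S)
round 1:
  S→S b: FOLLOW(S) ⊇ FIRST(b) = {b}; new: +{b}
  S→b A: FOLLOW(A) ⊇ FOLLOW(S) ⊇ {$,b}; new: +{$,b}
  FOLLOW[S]={$,b}  FOLLOW[A]={$,b}
round 2: (stable)
  FOLLOW[S]={$,b}  FOLLOW[A]={$,b}

FOLLOW(S) = ["$", "b"]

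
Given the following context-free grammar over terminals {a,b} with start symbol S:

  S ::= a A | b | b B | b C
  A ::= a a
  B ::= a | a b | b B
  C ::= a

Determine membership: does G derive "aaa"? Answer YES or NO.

CNF form of G:
  S -> T0 A | T1 B | T1 C | b
  A -> T0 T0
  B -> T0 T1 | T1 B | a
  C -> a
  T0 -> a
  T1 -> b

Fill CYK table bottom-up:
  [0..0]={B,C,T0}  "a"  orig:{B,C}
  [1..1]={B,C,T0}  "a"  orig:{B,C}
  [2..2]={B,C,T0}  "a"  orig:{B,C}
  [0..1]={A}  "aa"
  [1..2]={A}  "aa"
  [0..2]={S}  "aaa"

S ∈ T[0,2] ⇒ YES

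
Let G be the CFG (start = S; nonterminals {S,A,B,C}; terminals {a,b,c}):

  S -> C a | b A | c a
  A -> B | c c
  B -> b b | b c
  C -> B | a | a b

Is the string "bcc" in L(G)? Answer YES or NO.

CNF form of G:
  S -> C T2 | T0 A | T1 T2
  A -> T0 T0 | T0 T1 | T1 T1
  B -> T0 T0 | T0 T1
  C -> T0 T0 | T0 T1 | T2 T0 | a
  T0 -> b
  T1 -> c
  T2 -> a

CYK fill:
  [0..0]={T0}  "b"  orig:{}
  [1..1]={T1}  "c"  orig:{}
  [2..2]={T1}  "c"  orig:{}
  [0..1]={A,B,C}  "bc"
  [1..2]={A}  "cc"
  [0..2]={S}  "bcc"

S ∈ T[0,2] ⇒ YES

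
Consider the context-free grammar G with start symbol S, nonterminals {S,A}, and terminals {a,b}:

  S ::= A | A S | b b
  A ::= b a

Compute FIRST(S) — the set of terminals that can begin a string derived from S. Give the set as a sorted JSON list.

Compute FIRST by fixpoint:
iter 1:
  A via A→b a: +{b}
  S via S→A: +{b}
  FIRST(S)={b}  FIRST(A)={b}
iter 2: — fixpoint
  FIRST(S)={b}  FIRST(A)={b}

FIRST(S) = ["b"]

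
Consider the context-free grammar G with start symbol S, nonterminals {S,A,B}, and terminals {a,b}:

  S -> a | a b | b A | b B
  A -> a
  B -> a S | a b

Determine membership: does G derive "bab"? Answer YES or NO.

CNF form of G:
  S -> T0 T1 | T1 A | T1 B | a
  A -> a
  B -> T0 S | T0 T1
  T0 -> a
  T1 -> b

Fill CYK table bottom-up:
  cell(0,0) b: {T1}  orig:{}
  cell(1,1) a: {A,S,T0}  orig:{A,S}
  cell(2,2) b: {T1}  orig:{}
  cell(0,1) ba: {S}
  cell(1,2) ab: {B,S}
  cell(0,2) bab: {S}

S ∈ T[0,2] ⇒ YES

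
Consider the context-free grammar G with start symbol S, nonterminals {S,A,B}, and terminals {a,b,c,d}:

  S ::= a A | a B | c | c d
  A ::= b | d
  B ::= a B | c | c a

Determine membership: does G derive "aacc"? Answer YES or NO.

CNF form of G:
  S -> T0 A | T0 B | T1 T2 | c
  A -> b | d
  B -> T0 B | T1 T0 | c
  T0 -> a
  T1 -> c
  T2 -> d

CYK fill:
  [0..0]={T0}  "a"  orig:{}
  [1..1]={T0}  "a"  orig:{}
  [2..2]={B,S,T1}  "c"  orig:{B,S}
  [3..3]={B,S,T1}  "c"  orig:{B,S}
  [0..1]=∅  "aa"
  [1..2]={B,S}  "ac"
  [2..3]=∅  "cc"
  [0..2]={B,S}  "aac"
  [1..3]=∅  "acc"
  [0..3]=∅  "aacc"

S ∉ T[0,3] ⇒ NO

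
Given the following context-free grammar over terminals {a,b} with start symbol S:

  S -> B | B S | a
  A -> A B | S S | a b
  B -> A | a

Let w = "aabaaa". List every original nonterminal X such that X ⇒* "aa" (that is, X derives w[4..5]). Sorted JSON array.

CNF form of G:
  S -> A B | B S | S S | T0 T1 | a
  A -> A B | S S | T0 T1
  B -> A B | S S | T0 T1 | a
  T0 -> a
  T1 -> b

Fill CYK table bottom-up — only the sub-triangle for w[4..5]:
  cell(4,4) a: {B,S,T0}  orig:{B,S}
  cell(5,5) a: {B,S,T0}  orig:{B,S}
  cell(4,5) aa: {A,B,S}

Original NTs in T[4,5] deriving "aa": ["A", "B", "S"]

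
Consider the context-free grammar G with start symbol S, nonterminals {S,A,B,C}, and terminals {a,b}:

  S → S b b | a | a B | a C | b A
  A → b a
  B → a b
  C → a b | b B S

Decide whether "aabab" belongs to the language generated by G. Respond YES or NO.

CNF form of G:
  S -> S X3 | T0 A | T1 B | T1 C | a
  A -> T0 T1
  B -> T1 T0
  C -> T0 X2 | T1 T0
  T0 -> b
  T1 -> a
  X2 -> B S
  X3 -> T0 T0

CYK fill:
  [0..0]={S,T1}  "a"  orig:{S}
  [1..1]={S,T1}  "a"  orig:{S}
  [2..2]={T0}  "b"  orig:{}
  [3..3]={S,T1}  "a"  orig:{S}
  [4..4]={T0}  "b"  orig:{}
  [0..1]=∅  "aa"
  [1..2]={B,C}  "ab"
  [2..3]={A}  "ba"
  [3..4]={B,C}  "ab"
  [0..2]={S}  "aab"
  [1..3]={X2}  "aba"  orig:{}
  [2..4]=∅  "bab"
  [0..3]=∅  "aaba"
  [1..4]=∅  "abab"
  [0..4]=∅  "aabab"

S ∉ T[0,4] ⇒ NO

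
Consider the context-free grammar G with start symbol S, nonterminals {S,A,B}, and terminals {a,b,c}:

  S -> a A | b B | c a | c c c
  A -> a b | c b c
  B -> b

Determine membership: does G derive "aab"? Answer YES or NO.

Convert to CNF:
  S -> T0 A | T1 B | T2 T0 | T2 X4
  A -> T0 T1 | T2 X3
  B -> b
  T0 -> a
  T1 -> b
  T2 -> c
  X3 -> T1 T2
  X4 -> T2 T2

CYK table (by increasing span):
  [0..0]={T0}  "a"  orig:{}
  [1..1]={T0}  "a"  orig:{}
  [2..2]={B,T1}  "b"  orig:{B}
  [0..1]=∅  "aa"
  [1..2]={A}  "ab"
  [0..2]={S}  "aab"

S ∈ T[0,2] ⇒ YES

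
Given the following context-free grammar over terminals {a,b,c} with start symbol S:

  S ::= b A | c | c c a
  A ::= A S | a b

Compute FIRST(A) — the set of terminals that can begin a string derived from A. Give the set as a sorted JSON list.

Compute FIRST by fixpoint:
pass 1:
  A via A→a b: +{a}
  S via S→b A: +{b}
  S via S→c: +{c}
  FIRST[S]={b,c}  FIRST[A]={a}
pass 2: done
  FIRST[S]={b,c}  FIRST[A]={a}

FIRST(A) = ["a"]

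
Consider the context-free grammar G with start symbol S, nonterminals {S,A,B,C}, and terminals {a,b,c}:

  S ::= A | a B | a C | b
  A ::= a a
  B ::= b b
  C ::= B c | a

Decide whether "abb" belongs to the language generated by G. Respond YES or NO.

Convert to CNF:
  S -> T0 B | T0 C | T0 T0 | b
  A -> T0 T0
  B -> T1 T1
  C -> B T2 | a
  T0 -> a
  T1 -> b
  T2 -> c

Fill CYK table bottom-up:
  [0..0]={C,T0}  "a"  orig:{C}
  [1..1]={S,T1}  "b"  orig:{S}
  [2..2]={S,T1}  "b"  orig:{S}
  [0..1]=∅  "ab"
  [1..2]={B}  "bb"
  [0..2]={S}  "abb"

S ∈ T[0,2] ⇒ YES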